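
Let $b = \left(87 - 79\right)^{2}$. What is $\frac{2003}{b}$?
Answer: $\frac{2003}{64} \approx 31.297$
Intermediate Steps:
$b = 64$ ($b = 8^{2} = 64$)
$\frac{2003}{b} = \frac{2003}{64}$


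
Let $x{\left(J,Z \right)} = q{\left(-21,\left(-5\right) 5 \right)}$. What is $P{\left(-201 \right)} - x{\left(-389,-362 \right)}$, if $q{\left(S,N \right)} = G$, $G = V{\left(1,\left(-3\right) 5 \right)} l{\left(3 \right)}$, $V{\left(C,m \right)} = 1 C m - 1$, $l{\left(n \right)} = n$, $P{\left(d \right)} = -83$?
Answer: $-35$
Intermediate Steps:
$V{\left(C,m \right)} = -1 + C m$ ($V{\left(C,m \right)} = C m - 1 = -1 + C m$)
$G = -48$ ($G = \left(-1 + 1 \left(\left(-3\right) 5\right)\right) 3 = \left(-1 + 1 \left(-15\right)\right) 3 = \left(-1 - 15\right) 3 = \left(-16\right) 3 = -48$)
$q{\left(S,N \right)} = -48$
$x{\left(J,Z \right)} = -48$
$P{\left(-201 \right)} - x{\left(-389,-362 \right)} = -83 - -48 = -83 + 48 = -35$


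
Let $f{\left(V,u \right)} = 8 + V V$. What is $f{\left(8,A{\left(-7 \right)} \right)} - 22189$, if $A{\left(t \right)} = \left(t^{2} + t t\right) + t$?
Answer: $-22117$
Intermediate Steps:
$A{\left(t \right)} = t + 2 t^{2}$ ($A{\left(t \right)} = \left(t^{2} + t^{2}\right) + t = 2 t^{2} + t = t + 2 t^{2}$)
$f{\left(V,u \right)} = 8 + V^{2}$
$f{\left(8,A{\left(-7 \right)} \right)} - 22189 = \left(8 + 8^{2}\right) - 22189 = \left(8 + 64\right) - 22189 = 72 - 22189 = -22117$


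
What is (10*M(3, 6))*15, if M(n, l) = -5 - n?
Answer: -1200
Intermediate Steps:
(10*M(3, 6))*15 = (10*(-5 - 1*3))*15 = (10*(-5 - 3))*15 = (10*(-8))*15 = -80*15 = -1200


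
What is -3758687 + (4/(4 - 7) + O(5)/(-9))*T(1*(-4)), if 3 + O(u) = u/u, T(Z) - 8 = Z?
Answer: -33828223/9 ≈ -3.7587e+6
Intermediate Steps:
T(Z) = 8 + Z
O(u) = -2 (O(u) = -3 + u/u = -3 + 1 = -2)
-3758687 + (4/(4 - 7) + O(5)/(-9))*T(1*(-4)) = -3758687 + (4/(4 - 7) - 2/(-9))*(8 + 1*(-4)) = -3758687 + (4/(-3) - 2*(-1/9))*(8 - 4) = -3758687 + (4*(-1/3) + 2/9)*4 = -3758687 + (-4/3 + 2/9)*4 = -3758687 - 10/9*4 = -3758687 - 40/9 = -33828223/9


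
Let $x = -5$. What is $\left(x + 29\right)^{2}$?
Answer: $576$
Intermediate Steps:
$\left(x + 29\right)^{2} = \left(-5 + 29\right)^{2} = 24^{2} = 576$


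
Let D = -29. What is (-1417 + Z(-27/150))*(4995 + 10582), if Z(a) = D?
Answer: -22524342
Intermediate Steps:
Z(a) = -29
(-1417 + Z(-27/150))*(4995 + 10582) = (-1417 - 29)*(4995 + 10582) = -1446*15577 = -22524342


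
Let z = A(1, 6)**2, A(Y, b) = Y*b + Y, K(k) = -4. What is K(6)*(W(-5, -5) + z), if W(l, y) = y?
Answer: -176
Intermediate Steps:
A(Y, b) = Y + Y*b
z = 49 (z = (1*(1 + 6))**2 = (1*7)**2 = 7**2 = 49)
K(6)*(W(-5, -5) + z) = -4*(-5 + 49) = -4*44 = -176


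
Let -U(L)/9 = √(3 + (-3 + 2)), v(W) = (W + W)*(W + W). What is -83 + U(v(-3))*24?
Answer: -83 - 216*√2 ≈ -388.47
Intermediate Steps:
v(W) = 4*W² (v(W) = (2*W)*(2*W) = 4*W²)
U(L) = -9*√2 (U(L) = -9*√(3 + (-3 + 2)) = -9*√(3 - 1) = -9*√2)
-83 + U(v(-3))*24 = -83 - 9*√2*24 = -83 - 216*√2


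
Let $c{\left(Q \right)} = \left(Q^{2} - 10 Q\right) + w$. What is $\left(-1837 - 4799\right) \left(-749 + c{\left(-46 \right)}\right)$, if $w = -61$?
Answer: $-11719176$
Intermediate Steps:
$c{\left(Q \right)} = -61 + Q^{2} - 10 Q$ ($c{\left(Q \right)} = \left(Q^{2} - 10 Q\right) - 61 = -61 + Q^{2} - 10 Q$)
$\left(-1837 - 4799\right) \left(-749 + c{\left(-46 \right)}\right) = \left(-1837 - 4799\right) \left(-749 - \left(-399 - 2116\right)\right) = - 6636 \left(-749 + \left(-61 + 2116 + 460\right)\right) = - 6636 \left(-749 + 2515\right) = \left(-6636\right) 1766 = -11719176$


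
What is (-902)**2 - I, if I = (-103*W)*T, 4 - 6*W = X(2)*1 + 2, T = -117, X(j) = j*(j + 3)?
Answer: 829672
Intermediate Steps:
X(j) = j*(3 + j)
W = -4/3 (W = 2/3 - ((2*(3 + 2))*1 + 2)/6 = 2/3 - ((2*5)*1 + 2)/6 = 2/3 - (10*1 + 2)/6 = 2/3 - (10 + 2)/6 = 2/3 - 1/6*12 = 2/3 - 2 = -4/3 ≈ -1.3333)
I = -16068 (I = -103*(-4/3)*(-117) = (412/3)*(-117) = -16068)
(-902)**2 - I = (-902)**2 - 1*(-16068) = 813604 + 16068 = 829672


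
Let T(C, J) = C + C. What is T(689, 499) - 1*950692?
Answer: -949314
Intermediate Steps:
T(C, J) = 2*C
T(689, 499) - 1*950692 = 2*689 - 1*950692 = 1378 - 950692 = -949314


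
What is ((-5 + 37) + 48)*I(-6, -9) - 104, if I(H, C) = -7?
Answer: -664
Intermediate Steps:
((-5 + 37) + 48)*I(-6, -9) - 104 = ((-5 + 37) + 48)*(-7) - 104 = (32 + 48)*(-7) - 104 = 80*(-7) - 104 = -560 - 104 = -664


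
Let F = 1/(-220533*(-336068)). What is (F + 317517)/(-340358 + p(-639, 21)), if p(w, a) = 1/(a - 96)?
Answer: -588312042172553725/630633061832678548 ≈ -0.93289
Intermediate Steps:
F = 1/74114084244 (F = -1/220533*(-1/336068) = 1/74114084244 ≈ 1.3493e-11)
p(w, a) = 1/(-96 + a)
(F + 317517)/(-340358 + p(-639, 21)) = (1/74114084244 + 317517)/(-340358 + 1/(-96 + 21)) = 23532481686902149/(74114084244*(-340358 + 1/(-75))) = 23532481686902149/(74114084244*(-340358 - 1/75)) = 23532481686902149/(74114084244*(-25526851/75)) = (23532481686902149/74114084244)*(-75/25526851) = -588312042172553725/630633061832678548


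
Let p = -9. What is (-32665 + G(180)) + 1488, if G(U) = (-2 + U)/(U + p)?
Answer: -5331089/171 ≈ -31176.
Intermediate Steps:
G(U) = (-2 + U)/(-9 + U) (G(U) = (-2 + U)/(U - 9) = (-2 + U)/(-9 + U))
(-32665 + G(180)) + 1488 = (-32665 + (-2 + 180)/(-9 + 180)) + 1488 = (-32665 + 178/171) + 1488 = -5585537/171 + 1488 = -5331089/171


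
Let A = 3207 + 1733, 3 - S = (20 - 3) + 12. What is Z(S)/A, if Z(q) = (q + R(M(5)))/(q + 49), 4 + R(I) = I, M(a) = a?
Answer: -5/22724 ≈ -0.00022003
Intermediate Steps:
S = -26 (S = 3 - ((20 - 3) + 12) = 3 - (17 + 12) = 3 - 1*29 = 3 - 29 = -26)
R(I) = -4 + I
A = 4940
Z(q) = (1 + q)/(49 + q) (Z(q) = (q + (-4 + 5))/(q + 49) = (q + 1)/(49 + q) = (1 + q)/(49 + q))
Z(S)/A = ((1 - 26)/(49 - 26))/4940 = (-25/23)*(1/4940) = ((1/23)*(-25))*(1/4940) = -25/23*1/4940 = -5/22724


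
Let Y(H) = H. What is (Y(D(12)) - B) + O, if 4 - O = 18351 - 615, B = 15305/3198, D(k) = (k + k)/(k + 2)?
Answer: -397017311/22386 ≈ -17735.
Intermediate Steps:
D(k) = 2*k/(2 + k) (D(k) = (2*k)/(2 + k) = 2*k/(2 + k))
B = 15305/3198 (B = 15305*(1/3198) = 15305/3198 ≈ 4.7858)
O = -17732 (O = 4 - (18351 - 615) = 4 - 1*17736 = 4 - 17736 = -17732)
(Y(D(12)) - B) + O = (2*12/(2 + 12) - 1*15305/3198) - 17732 = (2*12/14 - 15305/3198) - 17732 = (2*12*(1/14) - 15305/3198) - 17732 = (12/7 - 15305/3198) - 17732 = -68759/22386 - 17732 = -397017311/22386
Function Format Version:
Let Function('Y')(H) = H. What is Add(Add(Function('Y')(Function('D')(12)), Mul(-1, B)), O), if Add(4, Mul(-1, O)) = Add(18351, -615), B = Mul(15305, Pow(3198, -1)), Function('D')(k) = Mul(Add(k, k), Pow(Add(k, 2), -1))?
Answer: Rational(-397017311, 22386) ≈ -17735.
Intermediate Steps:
Function('D')(k) = Mul(2, k, Pow(Add(2, k), -1)) (Function('D')(k) = Mul(Mul(2, k), Pow(Add(2, k), -1)) = Mul(2, k, Pow(Add(2, k), -1)))
B = Rational(15305, 3198) (B = Mul(15305, Rational(1, 3198)) = Rational(15305, 3198) ≈ 4.7858)
O = -17732 (O = Add(4, Mul(-1, Add(18351, -615))) = Add(4, Mul(-1, 17736)) = Add(4, -17736) = -17732)
Add(Add(Function('Y')(Function('D')(12)), Mul(-1, B)), O) = Add(Add(Mul(2, 12, Pow(Add(2, 12), -1)), Mul(-1, Rational(15305, 3198))), -17732) = Add(Add(Mul(2, 12, Pow(14, -1)), Rational(-15305, 3198)), -17732) = Add(Add(Mul(2, 12, Rational(1, 14)), Rational(-15305, 3198)), -17732) = Add(Add(Rational(12, 7), Rational(-15305, 3198)), -17732) = Add(Rational(-68759, 22386), -17732) = Rational(-397017311, 22386)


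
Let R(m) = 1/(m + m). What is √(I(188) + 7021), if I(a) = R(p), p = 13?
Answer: 3*√527358/26 ≈ 83.792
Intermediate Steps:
R(m) = 1/(2*m)
I(a) = 1/26 (I(a) = (½)/13 = (½)*(1/13) = 1/26)
√(I(188) + 7021) = √(1/26 + 7021) = √(182547/26) = 3*√527358/26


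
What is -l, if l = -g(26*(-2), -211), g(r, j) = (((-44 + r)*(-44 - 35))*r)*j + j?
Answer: 83211437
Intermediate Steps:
g(r, j) = j + j*r*(3476 - 79*r) (g(r, j) = (((-44 + r)*(-79))*r)*j + j = ((3476 - 79*r)*r)*j + j = (r*(3476 - 79*r))*j + j = j*r*(3476 - 79*r) + j = j + j*r*(3476 - 79*r))
l = -83211437 (l = -(-211)*(1 - 79*(26*(-2))² + 3476*(26*(-2))) = -(-211)*(1 - 79*(-52)² + 3476*(-52)) = -(-211)*(1 - 79*2704 - 180752) = -(-211)*(1 - 213616 - 180752) = -(-211)*(-394367) = -1*83211437 = -83211437)
-l = -1*(-83211437) = 83211437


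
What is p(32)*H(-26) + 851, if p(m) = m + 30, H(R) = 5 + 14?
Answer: 2029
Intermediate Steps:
H(R) = 19
p(m) = 30 + m
p(32)*H(-26) + 851 = (30 + 32)*19 + 851 = 62*19 + 851 = 1178 + 851 = 2029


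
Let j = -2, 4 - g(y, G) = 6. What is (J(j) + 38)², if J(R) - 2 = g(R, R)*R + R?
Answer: 1764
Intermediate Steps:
g(y, G) = -2 (g(y, G) = 4 - 1*6 = 4 - 6 = -2)
J(R) = 2 - R (J(R) = 2 + (-2*R + R) = 2 - R)
(J(j) + 38)² = ((2 - 1*(-2)) + 38)² = ((2 + 2) + 38)² = (4 + 38)² = 42² = 1764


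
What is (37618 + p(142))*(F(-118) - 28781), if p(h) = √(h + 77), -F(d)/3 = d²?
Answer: -2654062754 - 70553*√219 ≈ -2.6551e+9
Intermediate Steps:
F(d) = -3*d²
p(h) = √(77 + h)
(37618 + p(142))*(F(-118) - 28781) = (37618 + √(77 + 142))*(-3*(-118)² - 28781) = (37618 + √219)*(-3*13924 - 28781) = (37618 + √219)*(-41772 - 28781) = (37618 + √219)*(-70553) = -2654062754 - 70553*√219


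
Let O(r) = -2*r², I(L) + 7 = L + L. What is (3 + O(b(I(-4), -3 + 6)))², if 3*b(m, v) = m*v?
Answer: 199809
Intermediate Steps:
I(L) = -7 + 2*L (I(L) = -7 + (L + L) = -7 + 2*L)
b(m, v) = m*v/3 (b(m, v) = (m*v)/3 = m*v/3)
(3 + O(b(I(-4), -3 + 6)))² = (3 - 2*(-7 + 2*(-4))²*(-3 + 6)²/9)² = (3 - 2*(-7 - 8)²)² = (3 - 2*((⅓)*(-15)*3)²)² = (3 - 2*(-15)²)² = (3 - 2*225)² = (3 - 450)² = (-447)² = 199809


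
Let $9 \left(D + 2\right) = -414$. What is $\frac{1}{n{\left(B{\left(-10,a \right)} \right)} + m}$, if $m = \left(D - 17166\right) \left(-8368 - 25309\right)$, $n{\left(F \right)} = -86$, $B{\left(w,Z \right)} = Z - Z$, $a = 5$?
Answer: $\frac{1}{579715792} \approx 1.725 \cdot 10^{-9}$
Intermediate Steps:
$D = -48$ ($D = -2 + \frac{1}{9} \left(-414\right) = -2 - 46 = -48$)
$B{\left(w,Z \right)} = 0$
$m = 579715878$ ($m = \left(-48 - 17166\right) \left(-8368 - 25309\right) = \left(-17214\right) \left(-33677\right) = 579715878$)
$\frac{1}{n{\left(B{\left(-10,a \right)} \right)} + m} = \frac{1}{-86 + 579715878} = \frac{1}{579715792}$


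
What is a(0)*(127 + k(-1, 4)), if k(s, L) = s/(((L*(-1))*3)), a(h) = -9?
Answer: -4575/4 ≈ -1143.8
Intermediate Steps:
k(s, L) = -s/(3*L) (k(s, L) = s/((-L*3)) = s/((-3*L)) = s*(-1/(3*L)) = -s/(3*L))
a(0)*(127 + k(-1, 4)) = -9*(127 - ⅓*(-1)/4) = -9*(127 - ⅓*(-1)*¼) = -9*(127 + 1/12) = -9*1525/12 = -4575/4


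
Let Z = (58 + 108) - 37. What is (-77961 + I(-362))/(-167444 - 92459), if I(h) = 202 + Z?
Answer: 11090/37129 ≈ 0.29869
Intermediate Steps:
Z = 129 (Z = 166 - 37 = 129)
I(h) = 331 (I(h) = 202 + 129 = 331)
(-77961 + I(-362))/(-167444 - 92459) = (-77961 + 331)/(-167444 - 92459) = -77630/(-259903) = -77630*(-1/259903) = 11090/37129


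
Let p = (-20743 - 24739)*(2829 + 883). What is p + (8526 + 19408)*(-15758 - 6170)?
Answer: -781365936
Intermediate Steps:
p = -168829184 (p = -45482*3712 = -168829184)
p + (8526 + 19408)*(-15758 - 6170) = -168829184 + (8526 + 19408)*(-15758 - 6170) = -168829184 + 27934*(-21928) = -168829184 - 612536752 = -781365936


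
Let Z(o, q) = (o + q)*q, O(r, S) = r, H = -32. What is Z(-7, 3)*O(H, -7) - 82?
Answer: 302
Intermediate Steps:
Z(o, q) = q*(o + q)
Z(-7, 3)*O(H, -7) - 82 = (3*(-7 + 3))*(-32) - 82 = (3*(-4))*(-32) - 82 = -12*(-32) - 82 = 384 - 82 = 302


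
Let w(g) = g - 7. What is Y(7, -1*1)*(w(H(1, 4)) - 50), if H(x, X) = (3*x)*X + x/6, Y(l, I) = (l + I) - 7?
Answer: 269/6 ≈ 44.833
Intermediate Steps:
Y(l, I) = -7 + I + l (Y(l, I) = (I + l) - 7 = -7 + I + l)
H(x, X) = x/6 + 3*X*x (H(x, X) = 3*X*x + x*(⅙) = 3*X*x + x/6 = x/6 + 3*X*x)
w(g) = -7 + g
Y(7, -1*1)*(w(H(1, 4)) - 50) = (-7 - 1*1 + 7)*((-7 + (⅙)*1*(1 + 18*4)) - 50) = (-7 - 1 + 7)*((-7 + (⅙)*1*(1 + 72)) - 50) = -((-7 + (⅙)*1*73) - 50) = -((-7 + 73/6) - 50) = -(31/6 - 50) = -1*(-269/6) = 269/6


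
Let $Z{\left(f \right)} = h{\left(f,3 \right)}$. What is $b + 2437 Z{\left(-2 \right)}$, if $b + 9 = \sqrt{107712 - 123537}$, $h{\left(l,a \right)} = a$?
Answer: $7302 + 5 i \sqrt{633} \approx 7302.0 + 125.8 i$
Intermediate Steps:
$Z{\left(f \right)} = 3$
$b = -9 + 5 i \sqrt{633}$ ($b = -9 + \sqrt{107712 - 123537} = -9 + \sqrt{-15825} = -9 + 5 i \sqrt{633} \approx -9.0 + 125.8 i$)
$b + 2437 Z{\left(-2 \right)} = \left(-9 + 5 i \sqrt{633}\right) + 2437 \cdot 3 = \left(-9 + 5 i \sqrt{633}\right) + 7311 = 7302 + 5 i \sqrt{633}$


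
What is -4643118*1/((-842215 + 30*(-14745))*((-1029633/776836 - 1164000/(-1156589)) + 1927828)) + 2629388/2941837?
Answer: 5850436705234454690532544617964/6545627751254560742176447785875 ≈ 0.89379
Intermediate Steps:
-4643118*1/((-842215 + 30*(-14745))*((-1029633/776836 - 1164000/(-1156589)) + 1927828)) + 2629388/2941837 = -4643118*1/((-842215 - 442350)*((-1029633*1/776836 - 1164000*(-1/1156589)) + 1927828)) + 2629388*(1/2941837) = -4643118*(-1/(1284565*((-1029633/776836 + 1164000/1156589) + 1927828))) + 2629388/2941837 = -4643118*(-1/(1284565*(-286625097837/898479972404 + 1927828))) + 2629388/2941837 = -4643118/((1732114561614560675/898479972404)*(-1284565)) + 2629388/2941837 = -4643118/(-2225013741840408133481375/898479972404) + 2629388/2941837 = -4643118*(-898479972404/2225013741840408133481375) + 2629388/2941837 = 4171748532508515672/2225013741840408133481375 + 2629388/2941837 = 5850436705234454690532544617964/6545627751254560742176447785875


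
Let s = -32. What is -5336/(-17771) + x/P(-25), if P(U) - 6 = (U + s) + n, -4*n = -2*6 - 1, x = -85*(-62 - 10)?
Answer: -434014904/3394261 ≈ -127.87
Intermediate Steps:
x = 6120 (x = -85*(-72) = 6120)
n = 13/4 (n = -(-2*6 - 1)/4 = -(-12 - 1)/4 = -¼*(-13) = 13/4 ≈ 3.2500)
P(U) = -91/4 + U (P(U) = 6 + ((U - 32) + 13/4) = 6 + ((-32 + U) + 13/4) = 6 + (-115/4 + U) = -91/4 + U)
-5336/(-17771) + x/P(-25) = -5336/(-17771) + 6120/(-91/4 - 25) = -5336*(-1/17771) + 6120/(-191/4) = 5336/17771 + 6120*(-4/191) = 5336/17771 - 24480/191 = -434014904/3394261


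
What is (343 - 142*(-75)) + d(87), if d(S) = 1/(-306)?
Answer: 3363857/306 ≈ 10993.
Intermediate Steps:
d(S) = -1/306
(343 - 142*(-75)) + d(87) = (343 - 142*(-75)) - 1/306 = (343 + 10650) - 1/306 = 10993 - 1/306 = 3363857/306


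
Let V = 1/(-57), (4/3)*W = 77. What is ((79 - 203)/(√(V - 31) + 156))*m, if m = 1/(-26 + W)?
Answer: -42408/1696085 + 124*I*√25194/22049105 ≈ -0.025003 + 0.00089265*I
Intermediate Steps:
W = 231/4 (W = (¾)*77 = 231/4 ≈ 57.750)
V = -1/57 ≈ -0.017544
m = 4/127 (m = 1/(-26 + 231/4) = 1/(127/4) = 4/127 ≈ 0.031496)
((79 - 203)/(√(V - 31) + 156))*m = ((79 - 203)/(√(-1/57 - 31) + 156))*(4/127) = -124/(√(-1768/57) + 156)*(4/127) = -124/(2*I*√25194/57 + 156)*(4/127) = -124/(156 + 2*I*√25194/57)*(4/127) = -496/(127*(156 + 2*I*√25194/57))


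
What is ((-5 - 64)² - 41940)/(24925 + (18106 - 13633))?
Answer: -37179/29398 ≈ -1.2647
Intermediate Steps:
((-5 - 64)² - 41940)/(24925 + (18106 - 13633)) = ((-69)² - 41940)/(24925 + 4473) = (4761 - 41940)/29398 = -37179*1/29398 = -37179/29398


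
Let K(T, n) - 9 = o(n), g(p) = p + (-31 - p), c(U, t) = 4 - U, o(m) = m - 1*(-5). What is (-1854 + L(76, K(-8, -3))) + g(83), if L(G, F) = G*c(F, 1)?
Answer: -2417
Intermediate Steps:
o(m) = 5 + m (o(m) = m + 5 = 5 + m)
g(p) = -31
K(T, n) = 14 + n (K(T, n) = 9 + (5 + n) = 14 + n)
L(G, F) = G*(4 - F)
(-1854 + L(76, K(-8, -3))) + g(83) = (-1854 + 76*(4 - (14 - 3))) - 31 = (-1854 + 76*(4 - 1*11)) - 31 = (-1854 + 76*(4 - 11)) - 31 = (-1854 + 76*(-7)) - 31 = (-1854 - 532) - 31 = -2386 - 31 = -2417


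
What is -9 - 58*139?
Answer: -8071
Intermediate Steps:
-9 - 58*139 = -9 - 8062 = -8071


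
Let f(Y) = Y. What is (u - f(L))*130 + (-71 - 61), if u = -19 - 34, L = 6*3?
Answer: -9362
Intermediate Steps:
L = 18
u = -53
(u - f(L))*130 + (-71 - 61) = (-53 - 1*18)*130 + (-71 - 61) = (-53 - 18)*130 - 132 = -71*130 - 132 = -9230 - 132 = -9362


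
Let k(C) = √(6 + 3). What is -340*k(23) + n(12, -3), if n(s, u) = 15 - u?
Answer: -1002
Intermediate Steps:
k(C) = 3 (k(C) = √9 = 3)
-340*k(23) + n(12, -3) = -340*3 + (15 - 1*(-3)) = -1020 + (15 + 3) = -1020 + 18 = -1002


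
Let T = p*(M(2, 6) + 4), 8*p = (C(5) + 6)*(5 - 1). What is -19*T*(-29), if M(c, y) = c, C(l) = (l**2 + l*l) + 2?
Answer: 95874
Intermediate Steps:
C(l) = 2 + 2*l**2 (C(l) = (l**2 + l**2) + 2 = 2*l**2 + 2 = 2 + 2*l**2)
p = 29 (p = (((2 + 2*5**2) + 6)*(5 - 1))/8 = (((2 + 2*25) + 6)*4)/8 = (((2 + 50) + 6)*4)/8 = ((52 + 6)*4)/8 = (58*4)/8 = (1/8)*232 = 29)
T = 174 (T = 29*(2 + 4) = 29*6 = 174)
-19*T*(-29) = -19*174*(-29) = -3306*(-29) = 95874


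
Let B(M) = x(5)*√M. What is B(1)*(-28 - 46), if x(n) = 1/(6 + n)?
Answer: -74/11 ≈ -6.7273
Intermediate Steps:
B(M) = √M/11 (B(M) = √M/(6 + 5) = √M/11)
B(1)*(-28 - 46) = (√1/11)*(-28 - 46) = ((1/11)*1)*(-74) = (1/11)*(-74) = -74/11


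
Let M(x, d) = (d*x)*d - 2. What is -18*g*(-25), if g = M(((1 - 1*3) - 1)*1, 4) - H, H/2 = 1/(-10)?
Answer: -22410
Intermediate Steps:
H = -1/5 (H = 2/(-10) = 2*(-1/10) = -1/5 ≈ -0.20000)
M(x, d) = -2 + x*d**2 (M(x, d) = x*d**2 - 2 = -2 + x*d**2)
g = -249/5 (g = (-2 + (((1 - 1*3) - 1)*1)*4**2) - 1*(-1/5) = (-2 + (((1 - 3) - 1)*1)*16) + 1/5 = (-2 + ((-2 - 1)*1)*16) + 1/5 = (-2 - 3*1*16) + 1/5 = (-2 - 3*16) + 1/5 = (-2 - 48) + 1/5 = -50 + 1/5 = -249/5 ≈ -49.800)
-18*g*(-25) = -18*(-249/5)*(-25) = (4482/5)*(-25) = -22410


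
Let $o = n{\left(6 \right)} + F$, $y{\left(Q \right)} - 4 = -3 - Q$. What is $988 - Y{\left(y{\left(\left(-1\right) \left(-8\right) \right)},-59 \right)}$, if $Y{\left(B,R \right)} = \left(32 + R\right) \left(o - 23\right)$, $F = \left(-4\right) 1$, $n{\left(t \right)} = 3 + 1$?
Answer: $367$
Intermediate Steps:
$y{\left(Q \right)} = 1 - Q$ ($y{\left(Q \right)} = 4 - \left(3 + Q\right) = 1 - Q$)
$n{\left(t \right)} = 4$
$F = -4$
$o = 0$ ($o = 4 - 4 = 0$)
$Y{\left(B,R \right)} = -736 - 23 R$ ($Y{\left(B,R \right)} = \left(32 + R\right) \left(0 - 23\right) = \left(32 + R\right) \left(-23\right) = -736 - 23 R$)
$988 - Y{\left(y{\left(\left(-1\right) \left(-8\right) \right)},-59 \right)} = 988 - \left(-736 - -1357\right) = 988 - \left(-736 + 1357\right) = 988 - 621 = 367$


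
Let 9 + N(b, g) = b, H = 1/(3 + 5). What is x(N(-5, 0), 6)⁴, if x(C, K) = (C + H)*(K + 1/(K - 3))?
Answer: 244242535681/4096 ≈ 5.9630e+7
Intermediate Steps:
H = ⅛ (H = 1/8 = ⅛ ≈ 0.12500)
N(b, g) = -9 + b
x(C, K) = (⅛ + C)*(K + 1/(-3 + K)) (x(C, K) = (C + ⅛)*(K + 1/(K - 3)) = (⅛ + C)*(K + 1/(-3 + K)))
x(N(-5, 0), 6)⁴ = ((1 + 6² - 3*6 + 8*(-9 - 5) - 24*(-9 - 5)*6 + 8*(-9 - 5)*6²)/(8*(-3 + 6)))⁴ = ((⅛)*(1 + 36 - 18 + 8*(-14) - 24*(-14)*6 + 8*(-14)*36)/3)⁴ = ((⅛)*(⅓)*(1 + 36 - 18 - 112 + 2016 - 4032))⁴ = ((⅛)*(⅓)*(-2109))⁴ = (-703/8)⁴ = 244242535681/4096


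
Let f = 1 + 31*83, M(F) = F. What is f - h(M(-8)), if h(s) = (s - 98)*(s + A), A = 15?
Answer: 3316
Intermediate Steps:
h(s) = (-98 + s)*(15 + s) (h(s) = (s - 98)*(s + 15) = (-98 + s)*(15 + s))
f = 2574 (f = 1 + 2573 = 2574)
f - h(M(-8)) = 2574 - (-1470 + (-8)² - 83*(-8)) = 2574 - (-1470 + 64 + 664) = 2574 - 1*(-742) = 2574 + 742 = 3316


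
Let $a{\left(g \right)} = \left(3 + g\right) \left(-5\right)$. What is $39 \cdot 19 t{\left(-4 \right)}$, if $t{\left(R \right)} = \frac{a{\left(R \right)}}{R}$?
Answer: $- \frac{3705}{4} \approx -926.25$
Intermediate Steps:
$a{\left(g \right)} = -15 - 5 g$
$t{\left(R \right)} = \frac{-15 - 5 R}{R}$
$39 \cdot 19 t{\left(-4 \right)} = 39 \cdot 19 \left(-5 - \frac{15}{-4}\right) = 741 \left(-5 - - \frac{15}{4}\right) = 741 \left(-5 + \frac{15}{4}\right) = 741 \left(- \frac{5}{4}\right) = - \frac{3705}{4}$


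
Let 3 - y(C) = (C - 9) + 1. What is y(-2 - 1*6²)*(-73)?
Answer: -3577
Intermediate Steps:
y(C) = 11 - C (y(C) = 3 - ((C - 9) + 1) = 3 - ((-9 + C) + 1) = 3 - (-8 + C) = 3 + (8 - C) = 11 - C)
y(-2 - 1*6²)*(-73) = (11 - (-2 - 1*6²))*(-73) = (11 - (-2 - 1*36))*(-73) = (11 - (-2 - 36))*(-73) = (11 - 1*(-38))*(-73) = (11 + 38)*(-73) = 49*(-73) = -3577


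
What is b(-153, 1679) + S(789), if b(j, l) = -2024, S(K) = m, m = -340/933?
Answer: -1888732/933 ≈ -2024.4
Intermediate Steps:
m = -340/933 (m = -340*1/933 = -340/933 ≈ -0.36442)
S(K) = -340/933
b(-153, 1679) + S(789) = -2024 - 340/933 = -1888732/933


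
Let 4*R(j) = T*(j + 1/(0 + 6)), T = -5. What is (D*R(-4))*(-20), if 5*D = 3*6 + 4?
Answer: -1265/3 ≈ -421.67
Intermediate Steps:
D = 22/5 (D = (3*6 + 4)/5 = (18 + 4)/5 = (⅕)*22 = 22/5 ≈ 4.4000)
R(j) = -5/24 - 5*j/4 (R(j) = (-5*(j + 1/(0 + 6)))/4 = (-5*(j + 1/6))/4 = (-5*(j + ⅙))/4 = (-5*(⅙ + j))/4 = (-⅚ - 5*j)/4 = -5/24 - 5*j/4)
(D*R(-4))*(-20) = (22*(-5/24 - 5/4*(-4))/5)*(-20) = (22*(-5/24 + 5)/5)*(-20) = ((22/5)*(115/24))*(-20) = (253/12)*(-20) = -1265/3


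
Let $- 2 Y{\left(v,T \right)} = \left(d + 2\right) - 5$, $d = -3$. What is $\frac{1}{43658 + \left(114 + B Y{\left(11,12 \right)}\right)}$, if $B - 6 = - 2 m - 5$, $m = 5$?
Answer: $\frac{1}{43745} \approx 2.286 \cdot 10^{-5}$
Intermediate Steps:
$B = -9$ ($B = 6 - 15 = -9$)
$Y{\left(v,T \right)} = 3$ ($Y{\left(v,T \right)} = - \frac{\left(-3 + 2\right) - 5}{2} = - \frac{-1 - 5}{2} = \left(- \frac{1}{2}\right) \left(-6\right) = 3$)
$\frac{1}{43658 + \left(114 + B Y{\left(11,12 \right)}\right)} = \frac{1}{43658 + \left(114 - 27\right)} = \frac{1}{43658 + 87} = \frac{1}{43745}$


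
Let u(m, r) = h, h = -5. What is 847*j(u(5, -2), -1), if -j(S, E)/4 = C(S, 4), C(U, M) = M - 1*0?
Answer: -13552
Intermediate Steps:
C(U, M) = M (C(U, M) = M + 0 = M)
u(m, r) = -5
j(S, E) = -16 (j(S, E) = -4*4 = -16)
847*j(u(5, -2), -1) = 847*(-16) = -13552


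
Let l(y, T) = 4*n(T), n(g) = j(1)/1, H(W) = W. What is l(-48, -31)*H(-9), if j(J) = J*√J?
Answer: -36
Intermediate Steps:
j(J) = J^(3/2)
n(g) = 1 (n(g) = 1^(3/2)/1 = 1*1 = 1)
l(y, T) = 4 (l(y, T) = 4*1 = 4)
l(-48, -31)*H(-9) = 4*(-9) = -36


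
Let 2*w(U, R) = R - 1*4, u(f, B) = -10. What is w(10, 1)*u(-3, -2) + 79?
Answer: 94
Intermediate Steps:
w(U, R) = -2 + R/2 (w(U, R) = (R - 1*4)/2 = (R - 4)/2 = (-4 + R)/2 = -2 + R/2)
w(10, 1)*u(-3, -2) + 79 = (-2 + (½)*1)*(-10) + 79 = (-2 + ½)*(-10) + 79 = -3/2*(-10) + 79 = 15 + 79 = 94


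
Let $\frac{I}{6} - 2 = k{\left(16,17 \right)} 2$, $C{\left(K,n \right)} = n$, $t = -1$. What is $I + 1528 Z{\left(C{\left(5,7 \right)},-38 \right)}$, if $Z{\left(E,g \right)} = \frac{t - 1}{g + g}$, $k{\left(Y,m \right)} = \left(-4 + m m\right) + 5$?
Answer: $\frac{67112}{19} \approx 3532.2$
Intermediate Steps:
$k{\left(Y,m \right)} = 1 + m^{2}$ ($k{\left(Y,m \right)} = \left(-4 + m^{2}\right) + 5 = 1 + m^{2}$)
$I = 3492$ ($I = 12 + 6 \left(1 + 17^{2}\right) 2 = 12 + 6 \left(1 + 289\right) 2 = 12 + 6 \cdot 290 \cdot 2 = 12 + 6 \cdot 580 = 12 + 3480 = 3492$)
$Z{\left(E,g \right)} = - \frac{1}{g}$ ($Z{\left(E,g \right)} = \frac{-1 - 1}{g + g} = - \frac{2}{2 g} = - 2 \frac{1}{2 g} = - \frac{1}{g}$)
$I + 1528 Z{\left(C{\left(5,7 \right)},-38 \right)} = 3492 + 1528 \left(- \frac{1}{-38}\right) = 3492 + 1528 \left(\left(-1\right) \left(- \frac{1}{38}\right)\right) = 3492 + 1528 \cdot \frac{1}{38} = 3492 + \frac{764}{19} = \frac{67112}{19}$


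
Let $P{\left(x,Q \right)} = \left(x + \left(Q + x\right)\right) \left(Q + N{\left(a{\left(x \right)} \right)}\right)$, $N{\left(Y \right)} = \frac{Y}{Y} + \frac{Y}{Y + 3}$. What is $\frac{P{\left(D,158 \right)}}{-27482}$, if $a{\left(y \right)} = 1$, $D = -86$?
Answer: $\frac{49}{604} \approx 0.081126$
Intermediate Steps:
$N{\left(Y \right)} = 1 + \frac{Y}{3 + Y}$
$P{\left(x,Q \right)} = \left(\frac{5}{4} + Q\right) \left(Q + 2 x\right)$ ($P{\left(x,Q \right)} = \left(x + \left(Q + x\right)\right) \left(Q + \frac{3 + 2 \cdot 1}{3 + 1}\right) = \left(Q + 2 x\right) \left(Q + \frac{3 + 2}{4}\right) = \left(Q + 2 x\right) \left(Q + \frac{1}{4} \cdot 5\right) = \left(Q + 2 x\right) \left(Q + \frac{5}{4}\right) = \left(Q + 2 x\right) \left(\frac{5}{4} + Q\right) = \left(\frac{5}{4} + Q\right) \left(Q + 2 x\right)$)
$\frac{P{\left(D,158 \right)}}{-27482} = \frac{158^{2} + \frac{5}{2} \left(-86\right) + \frac{5}{4} \cdot 158 + 2 \cdot 158 \left(-86\right)}{-27482} = \left(24964 - 215 + \frac{395}{2} - 27176\right) \left(- \frac{1}{27482}\right) = \left(- \frac{4459}{2}\right) \left(- \frac{1}{27482}\right) = \frac{49}{604}$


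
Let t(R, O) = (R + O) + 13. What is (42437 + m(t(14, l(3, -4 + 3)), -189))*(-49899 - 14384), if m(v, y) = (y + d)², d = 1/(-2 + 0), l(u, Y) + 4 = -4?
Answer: -20145585087/4 ≈ -5.0364e+9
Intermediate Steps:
l(u, Y) = -8 (l(u, Y) = -4 - 4 = -8)
d = -½ (d = 1/(-2) = -½ ≈ -0.50000)
t(R, O) = 13 + O + R (t(R, O) = (O + R) + 13 = 13 + O + R)
m(v, y) = (-½ + y)² (m(v, y) = (y - ½)² = (-½ + y)²)
(42437 + m(t(14, l(3, -4 + 3)), -189))*(-49899 - 14384) = (42437 + (-1 + 2*(-189))²/4)*(-49899 - 14384) = (42437 + (-1 - 378)²/4)*(-64283) = (42437 + (¼)*(-379)²)*(-64283) = (42437 + (¼)*143641)*(-64283) = (42437 + 143641/4)*(-64283) = (313389/4)*(-64283) = -20145585087/4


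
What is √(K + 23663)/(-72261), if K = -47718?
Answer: -I*√24055/72261 ≈ -0.0021463*I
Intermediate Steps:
√(K + 23663)/(-72261) = √(-47718 + 23663)/(-72261) = √(-24055)*(-1/72261) = (I*√24055)*(-1/72261) = -I*√24055/72261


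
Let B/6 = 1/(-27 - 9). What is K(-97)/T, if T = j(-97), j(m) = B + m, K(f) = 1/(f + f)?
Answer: 3/56551 ≈ 5.3049e-5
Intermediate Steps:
K(f) = 1/(2*f)
B = -⅙ (B = 6/(-27 - 9) = 6/(-36) = 6*(-1/36) = -⅙ ≈ -0.16667)
j(m) = -⅙ + m
T = -583/6 (T = -⅙ - 97 = -583/6 ≈ -97.167)
K(-97)/T = ((½)/(-97))/(-583/6) = ((½)*(-1/97))*(-6/583) = -1/194*(-6/583) = 3/56551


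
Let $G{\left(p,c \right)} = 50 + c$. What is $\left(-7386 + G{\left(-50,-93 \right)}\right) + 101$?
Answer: $-7328$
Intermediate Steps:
$\left(-7386 + G{\left(-50,-93 \right)}\right) + 101 = \left(-7386 + \left(50 - 93\right)\right) + 101 = \left(-7386 - 43\right) + 101 = -7429 + 101 = -7328$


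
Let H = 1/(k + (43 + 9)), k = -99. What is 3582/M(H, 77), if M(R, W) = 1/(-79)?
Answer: -282978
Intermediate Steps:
H = -1/47 (H = 1/(-99 + (43 + 9)) = 1/(-99 + 52) = 1/(-47) = -1/47 ≈ -0.021277)
M(R, W) = -1/79
3582/M(H, 77) = 3582/(-1/79) = 3582*(-79) = -282978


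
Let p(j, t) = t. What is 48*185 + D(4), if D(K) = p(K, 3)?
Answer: 8883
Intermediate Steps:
D(K) = 3
48*185 + D(4) = 48*185 + 3 = 8880 + 3 = 8883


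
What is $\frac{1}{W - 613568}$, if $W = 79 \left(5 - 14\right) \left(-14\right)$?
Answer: $- \frac{1}{603614} \approx -1.6567 \cdot 10^{-6}$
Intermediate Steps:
$W = 9954$ ($W = 79 \left(\left(-9\right) \left(-14\right)\right) = 79 \cdot 126 = 9954$)
$\frac{1}{W - 613568} = \frac{1}{9954 - 613568} = \frac{1}{-603614} = - \frac{1}{603614}$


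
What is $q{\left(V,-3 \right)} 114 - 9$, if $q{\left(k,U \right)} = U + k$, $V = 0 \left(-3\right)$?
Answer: $-351$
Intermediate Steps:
$V = 0$
$q{\left(V,-3 \right)} 114 - 9 = \left(-3 + 0\right) 114 - 9 = \left(-3\right) 114 - 9 = -342 - 9 = -351$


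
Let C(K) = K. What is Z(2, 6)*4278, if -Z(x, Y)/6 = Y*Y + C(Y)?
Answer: -1078056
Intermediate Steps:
Z(x, Y) = -6*Y - 6*Y² (Z(x, Y) = -6*(Y*Y + Y) = -6*(Y² + Y) = -6*(Y + Y²) = -6*Y - 6*Y²)
Z(2, 6)*4278 = (6*6*(-1 - 1*6))*4278 = (6*6*(-1 - 6))*4278 = (6*6*(-7))*4278 = -252*4278 = -1078056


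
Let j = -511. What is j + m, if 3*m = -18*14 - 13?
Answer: -1798/3 ≈ -599.33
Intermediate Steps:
m = -265/3 (m = (-18*14 - 13)/3 = (-252 - 13)/3 = (⅓)*(-265) = -265/3 ≈ -88.333)
j + m = -511 - 265/3 = -1798/3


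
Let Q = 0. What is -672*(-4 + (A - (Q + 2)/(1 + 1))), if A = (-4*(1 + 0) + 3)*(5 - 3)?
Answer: 4704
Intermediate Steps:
A = -2 (A = (-4*1 + 3)*2 = (-4 + 3)*2 = -1*2 = -2)
-672*(-4 + (A - (Q + 2)/(1 + 1))) = -672*(-4 + (-2 - (0 + 2)/(1 + 1))) = -672*(-4 + (-2 - 2/2)) = -672*(-4 + (-2 - 1*1)) = -672*(-4 + (-2 - 1)) = -672*(-4 - 3) = -672*(-7) = -84*(-56) = 4704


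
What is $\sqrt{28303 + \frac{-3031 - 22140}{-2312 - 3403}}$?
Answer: $\frac{4 \sqrt{6420517385}}{1905} \approx 168.25$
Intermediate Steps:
$\sqrt{28303 + \frac{-3031 - 22140}{-2312 - 3403}} = \sqrt{28303 - \frac{25171}{-5715}} = \sqrt{28303 - - \frac{25171}{5715}} = \sqrt{28303 + \frac{25171}{5715}} = \sqrt{\frac{161776816}{5715}} = \frac{4 \sqrt{6420517385}}{1905}$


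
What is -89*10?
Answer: -890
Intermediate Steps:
-89*10 = -1*890 = -890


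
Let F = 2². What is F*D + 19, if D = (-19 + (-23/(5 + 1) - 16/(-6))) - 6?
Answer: -257/3 ≈ -85.667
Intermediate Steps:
D = -157/6 (D = (-19 + (-23/(1*6) - 16*(-⅙))) - 6 = (-19 + (-23/6 + 8/3)) - 6 = (-19 - 7/6) - 6 = -121/6 - 6 = -157/6 ≈ -26.167)
F = 4
F*D + 19 = 4*(-157/6) + 19 = -314/3 + 19 = -257/3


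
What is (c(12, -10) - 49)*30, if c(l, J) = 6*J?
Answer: -3270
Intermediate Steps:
(c(12, -10) - 49)*30 = (6*(-10) - 49)*30 = (-60 - 49)*30 = -109*30 = -3270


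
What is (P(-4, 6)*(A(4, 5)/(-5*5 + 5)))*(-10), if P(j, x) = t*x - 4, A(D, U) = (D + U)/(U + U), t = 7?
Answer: 171/10 ≈ 17.100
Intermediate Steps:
A(D, U) = (D + U)/(2*U) (A(D, U) = (D + U)/((2*U)) = (D + U)*(1/(2*U)) = (D + U)/(2*U))
P(j, x) = -4 + 7*x (P(j, x) = 7*x - 4 = -4 + 7*x)
(P(-4, 6)*(A(4, 5)/(-5*5 + 5)))*(-10) = ((-4 + 7*6)*(((½)*(4 + 5)/5)/(-5*5 + 5)))*(-10) = ((-4 + 42)*(((½)*(⅕)*9)/(-25 + 5)))*(-10) = (38*((9/10)/(-20)))*(-10) = (38*((9/10)*(-1/20)))*(-10) = (38*(-9/200))*(-10) = -171/100*(-10) = 171/10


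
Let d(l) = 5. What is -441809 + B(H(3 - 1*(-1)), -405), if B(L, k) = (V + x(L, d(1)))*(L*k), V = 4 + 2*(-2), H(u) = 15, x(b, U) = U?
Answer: -472184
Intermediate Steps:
V = 0 (V = 4 - 4 = 0)
B(L, k) = 5*L*k (B(L, k) = (0 + 5)*(L*k) = 5*(L*k) = 5*L*k)
-441809 + B(H(3 - 1*(-1)), -405) = -441809 + 5*15*(-405) = -441809 - 30375 = -472184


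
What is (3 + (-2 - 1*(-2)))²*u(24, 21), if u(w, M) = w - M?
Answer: 27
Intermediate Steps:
(3 + (-2 - 1*(-2)))²*u(24, 21) = (3 + (-2 - 1*(-2)))²*(24 - 1*21) = (3 + (-2 + 2))²*(24 - 21) = (3 + 0)²*3 = 3²*3 = 9*3 = 27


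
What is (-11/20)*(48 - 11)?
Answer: -407/20 ≈ -20.350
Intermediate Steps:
(-11/20)*(48 - 11) = -11*1/20*37 = -11/20*37 = -407/20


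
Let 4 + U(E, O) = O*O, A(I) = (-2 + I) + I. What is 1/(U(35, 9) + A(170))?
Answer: 1/415 ≈ 0.0024096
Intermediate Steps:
A(I) = -2 + 2*I
U(E, O) = -4 + O² (U(E, O) = -4 + O*O = -4 + O²)
1/(U(35, 9) + A(170)) = 1/((-4 + 9²) + (-2 + 2*170)) = 1/((-4 + 81) + (-2 + 340)) = 1/(77 + 338) = 1/415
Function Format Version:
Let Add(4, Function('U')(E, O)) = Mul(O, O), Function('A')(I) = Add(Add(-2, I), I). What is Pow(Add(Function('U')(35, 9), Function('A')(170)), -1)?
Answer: Rational(1, 415) ≈ 0.0024096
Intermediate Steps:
Function('A')(I) = Add(-2, Mul(2, I))
Function('U')(E, O) = Add(-4, Pow(O, 2)) (Function('U')(E, O) = Add(-4, Mul(O, O)) = Add(-4, Pow(O, 2)))
Pow(Add(Function('U')(35, 9), Function('A')(170)), -1) = Pow(Add(Add(-4, Pow(9, 2)), Add(-2, Mul(2, 170))), -1) = Pow(Add(Add(-4, 81), Add(-2, 340)), -1) = Pow(Add(77, 338), -1) = Pow(415, -1) = Rational(1, 415)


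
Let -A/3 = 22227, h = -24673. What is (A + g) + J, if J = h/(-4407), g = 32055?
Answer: -152572109/4407 ≈ -34620.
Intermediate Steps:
A = -66681 (A = -3*22227 = -66681)
J = 24673/4407 (J = -24673/(-4407) = -24673*(-1/4407) = 24673/4407 ≈ 5.5986)
(A + g) + J = (-66681 + 32055) + 24673/4407 = -34626 + 24673/4407 = -152572109/4407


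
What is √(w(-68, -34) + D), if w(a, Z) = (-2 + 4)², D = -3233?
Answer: I*√3229 ≈ 56.824*I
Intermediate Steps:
w(a, Z) = 4 (w(a, Z) = 2² = 4)
√(w(-68, -34) + D) = √(4 - 3233) = √(-3229) = I*√3229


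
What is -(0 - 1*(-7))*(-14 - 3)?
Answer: 119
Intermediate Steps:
-(0 - 1*(-7))*(-14 - 3) = -(0 + 7)*(-17) = -7*(-17) = -1*(-119) = 119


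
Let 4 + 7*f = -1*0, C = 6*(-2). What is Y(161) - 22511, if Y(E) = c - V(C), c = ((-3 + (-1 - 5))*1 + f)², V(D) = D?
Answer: -1097962/49 ≈ -22407.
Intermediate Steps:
C = -12
f = -4/7 (f = -4/7 + (-1*0)/7 = -4/7 + (⅐)*0 = -4/7 + 0 = -4/7 ≈ -0.57143)
c = 4489/49 (c = ((-3 + (-1 - 5))*1 - 4/7)² = ((-3 - 6)*1 - 4/7)² = (-9*1 - 4/7)² = (-9 - 4/7)² = (-67/7)² = 4489/49 ≈ 91.612)
Y(E) = 5077/49 (Y(E) = 4489/49 - 1*(-12) = 4489/49 + 12 = 5077/49)
Y(161) - 22511 = 5077/49 - 22511 = -1097962/49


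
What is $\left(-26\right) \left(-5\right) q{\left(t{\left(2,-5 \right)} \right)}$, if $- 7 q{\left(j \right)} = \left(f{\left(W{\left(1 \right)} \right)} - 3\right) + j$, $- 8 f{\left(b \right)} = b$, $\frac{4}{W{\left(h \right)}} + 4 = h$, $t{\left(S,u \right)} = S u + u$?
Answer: $\frac{6955}{21} \approx 331.19$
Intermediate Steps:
$t{\left(S,u \right)} = u + S u$
$W{\left(h \right)} = \frac{4}{-4 + h}$
$f{\left(b \right)} = - \frac{b}{8}$
$q{\left(j \right)} = \frac{17}{42} - \frac{j}{7}$ ($q{\left(j \right)} = - \frac{\left(- \frac{4 \frac{1}{-4 + 1}}{8} - 3\right) + j}{7} = - \frac{\left(- \frac{4 \frac{1}{-3}}{8} - 3\right) + j}{7} = - \frac{\left(- \frac{4 \left(- \frac{1}{3}\right)}{8} - 3\right) + j}{7} = - \frac{\left(\left(- \frac{1}{8}\right) \left(- \frac{4}{3}\right) - 3\right) + j}{7} = - \frac{\left(\frac{1}{6} - 3\right) + j}{7} = - \frac{- \frac{17}{6} + j}{7} = \frac{17}{42} - \frac{j}{7}$)
$\left(-26\right) \left(-5\right) q{\left(t{\left(2,-5 \right)} \right)} = \left(-26\right) \left(-5\right) \left(\frac{17}{42} - \frac{\left(-5\right) \left(1 + 2\right)}{7}\right) = 130 \left(\frac{17}{42} - \frac{\left(-5\right) 3}{7}\right) = 130 \left(\frac{17}{42} - - \frac{15}{7}\right) = 130 \left(\frac{17}{42} + \frac{15}{7}\right) = 130 \cdot \frac{107}{42} = \frac{6955}{21}$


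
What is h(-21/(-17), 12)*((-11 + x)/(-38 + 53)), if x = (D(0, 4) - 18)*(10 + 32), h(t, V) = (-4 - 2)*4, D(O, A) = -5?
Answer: 7816/5 ≈ 1563.2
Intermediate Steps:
h(t, V) = -24 (h(t, V) = -6*4 = -24)
x = -966 (x = (-5 - 18)*(10 + 32) = -23*42 = -966)
h(-21/(-17), 12)*((-11 + x)/(-38 + 53)) = -24*(-11 - 966)/(-38 + 53) = -(-23448)/15 = -24*(-977/15) = 7816/5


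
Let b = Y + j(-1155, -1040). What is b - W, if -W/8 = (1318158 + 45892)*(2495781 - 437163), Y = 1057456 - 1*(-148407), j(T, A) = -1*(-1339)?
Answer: 22464464270402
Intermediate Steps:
j(T, A) = 1339
Y = 1205863 (Y = 1057456 + 148407 = 1205863)
b = 1207202 (b = 1205863 + 1339 = 1207202)
W = -22464463063200 (W = -8*(1318158 + 45892)*(2495781 - 437163) = -10912400*2058618 = -8*2808057882900 = -22464463063200)
b - W = 1207202 - 1*(-22464463063200) = 1207202 + 22464463063200 = 22464464270402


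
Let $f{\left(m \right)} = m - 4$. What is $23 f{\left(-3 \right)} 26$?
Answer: $-4186$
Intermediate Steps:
$f{\left(m \right)} = -4 + m$ ($f{\left(m \right)} = m - 4 = -4 + m$)
$23 f{\left(-3 \right)} 26 = 23 \left(-4 - 3\right) 26 = 23 \left(-7\right) 26 = \left(-161\right) 26 = -4186$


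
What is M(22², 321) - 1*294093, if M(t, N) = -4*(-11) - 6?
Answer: -294055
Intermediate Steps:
M(t, N) = 38 (M(t, N) = 44 - 6 = 38)
M(22², 321) - 1*294093 = 38 - 1*294093 = 38 - 294093 = -294055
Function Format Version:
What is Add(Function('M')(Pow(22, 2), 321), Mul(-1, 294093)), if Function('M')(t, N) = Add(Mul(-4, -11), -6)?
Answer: -294055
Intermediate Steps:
Function('M')(t, N) = 38 (Function('M')(t, N) = Add(44, -6) = 38)
Add(Function('M')(Pow(22, 2), 321), Mul(-1, 294093)) = Add(38, Mul(-1, 294093)) = Add(38, -294093) = -294055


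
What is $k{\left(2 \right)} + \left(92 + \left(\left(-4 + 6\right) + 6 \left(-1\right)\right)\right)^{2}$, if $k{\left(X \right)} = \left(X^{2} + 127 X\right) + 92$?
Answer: $8094$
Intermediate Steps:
$k{\left(X \right)} = 92 + X^{2} + 127 X$
$k{\left(2 \right)} + \left(92 + \left(\left(-4 + 6\right) + 6 \left(-1\right)\right)\right)^{2} = \left(92 + 2^{2} + 127 \cdot 2\right) + \left(92 + \left(\left(-4 + 6\right) + 6 \left(-1\right)\right)\right)^{2} = \left(92 + 4 + 254\right) + \left(92 + \left(2 - 6\right)\right)^{2} = 350 + \left(92 - 4\right)^{2} = 350 + 88^{2} = 350 + 7744 = 8094$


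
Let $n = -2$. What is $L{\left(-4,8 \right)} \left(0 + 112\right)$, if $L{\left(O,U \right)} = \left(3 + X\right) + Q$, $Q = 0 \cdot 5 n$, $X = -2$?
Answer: $112$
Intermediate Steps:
$Q = 0$ ($Q = 0 \cdot 5 \left(-2\right) = 0 \left(-2\right) = 0$)
$L{\left(O,U \right)} = 1$ ($L{\left(O,U \right)} = \left(3 - 2\right) + 0 = 1 + 0 = 1$)
$L{\left(-4,8 \right)} \left(0 + 112\right) = 1 \left(0 + 112\right) = 1 \cdot 112 = 112$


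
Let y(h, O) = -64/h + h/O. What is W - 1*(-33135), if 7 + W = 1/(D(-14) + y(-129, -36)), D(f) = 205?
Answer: 3574014796/107885 ≈ 33128.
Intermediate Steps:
W = -754679/107885 (W = -7 + 1/(205 + (-64/(-129) - 129/(-36))) = -7 + 1/(205 + (-64*(-1/129) - 129*(-1/36))) = -7 + 1/(205 + (64/129 + 43/12)) = -7 + 1/(205 + 2105/516) = -7 + 1/(107885/516) = -7 + 516/107885 = -754679/107885 ≈ -6.9952)
W - 1*(-33135) = -754679/107885 - 1*(-33135) = -754679/107885 + 33135 = 3574014796/107885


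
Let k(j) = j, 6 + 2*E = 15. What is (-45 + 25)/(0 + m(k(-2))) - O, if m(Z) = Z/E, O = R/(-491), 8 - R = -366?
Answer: 22469/491 ≈ 45.762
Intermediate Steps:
R = 374 (R = 8 - 1*(-366) = 8 + 366 = 374)
E = 9/2 (E = -3 + (½)*15 = -3 + 15/2 = 9/2 ≈ 4.5000)
O = -374/491 (O = 374/(-491) = 374*(-1/491) = -374/491 ≈ -0.76171)
m(Z) = 2*Z/9 (m(Z) = Z/(9/2) = Z*(2/9) = 2*Z/9)
(-45 + 25)/(0 + m(k(-2))) - O = (-45 + 25)/(0 + (2/9)*(-2)) - 1*(-374/491) = -20/(0 - 4/9) + 374/491 = -20/(-4/9) + 374/491 = -20*(-9/4) + 374/491 = 45 + 374/491 = 22469/491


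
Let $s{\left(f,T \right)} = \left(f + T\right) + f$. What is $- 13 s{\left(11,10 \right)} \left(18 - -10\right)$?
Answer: $-11648$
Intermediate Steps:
$s{\left(f,T \right)} = T + 2 f$ ($s{\left(f,T \right)} = \left(T + f\right) + f = T + 2 f$)
$- 13 s{\left(11,10 \right)} \left(18 - -10\right) = - 13 \left(10 + 2 \cdot 11\right) \left(18 - -10\right) = - 13 \left(10 + 22\right) \left(18 + 10\right) = \left(-13\right) 32 \cdot 28 = \left(-416\right) 28 = -11648$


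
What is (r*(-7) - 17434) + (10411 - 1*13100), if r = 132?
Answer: -21047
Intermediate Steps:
(r*(-7) - 17434) + (10411 - 1*13100) = (132*(-7) - 17434) + (10411 - 1*13100) = (-924 - 17434) + (10411 - 13100) = -18358 - 2689 = -21047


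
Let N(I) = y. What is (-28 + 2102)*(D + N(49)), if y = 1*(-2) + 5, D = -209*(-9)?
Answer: 3907416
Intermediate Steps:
D = 1881
y = 3 (y = -2 + 5 = 3)
N(I) = 3
(-28 + 2102)*(D + N(49)) = (-28 + 2102)*(1881 + 3) = 2074*1884 = 3907416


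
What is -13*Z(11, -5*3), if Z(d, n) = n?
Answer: 195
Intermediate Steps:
-13*Z(11, -5*3) = -(-65)*3 = -13*(-15) = 195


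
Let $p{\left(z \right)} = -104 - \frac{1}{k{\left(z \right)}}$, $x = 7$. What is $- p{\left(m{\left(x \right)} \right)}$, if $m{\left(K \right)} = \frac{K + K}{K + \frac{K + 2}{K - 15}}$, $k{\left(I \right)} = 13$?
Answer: $\frac{1353}{13} \approx 104.08$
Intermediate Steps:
$m{\left(K \right)} = \frac{2 K}{K + \frac{2 + K}{-15 + K}}$
$p{\left(z \right)} = - \frac{1353}{13}$ ($p{\left(z \right)} = -104 - \frac{1}{13} = - \frac{1353}{13}$)
$- p{\left(m{\left(x \right)} \right)} = \left(-1\right) \left(- \frac{1353}{13}\right) = \frac{1353}{13}$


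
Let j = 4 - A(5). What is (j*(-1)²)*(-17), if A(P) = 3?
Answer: -17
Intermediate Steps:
j = 1 (j = 4 - 1*3 = 4 - 3 = 1)
(j*(-1)²)*(-17) = (1*(-1)²)*(-17) = (1*1)*(-17) = 1*(-17) = -17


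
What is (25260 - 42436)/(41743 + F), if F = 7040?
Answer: -17176/48783 ≈ -0.35209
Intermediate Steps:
(25260 - 42436)/(41743 + F) = (25260 - 42436)/(41743 + 7040) = -17176/48783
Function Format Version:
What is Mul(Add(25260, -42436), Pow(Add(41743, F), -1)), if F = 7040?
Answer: Rational(-17176, 48783) ≈ -0.35209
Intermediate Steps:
Mul(Add(25260, -42436), Pow(Add(41743, F), -1)) = Mul(Add(25260, -42436), Pow(Add(41743, 7040), -1)) = Mul(-17176, Pow(48783, -1)) = Mul(-17176, Rational(1, 48783)) = Rational(-17176, 48783)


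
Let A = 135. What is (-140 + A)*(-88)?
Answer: 440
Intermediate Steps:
(-140 + A)*(-88) = (-140 + 135)*(-88) = -5*(-88) = 440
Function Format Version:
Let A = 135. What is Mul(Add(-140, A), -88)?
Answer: 440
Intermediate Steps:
Mul(Add(-140, A), -88) = Mul(Add(-140, 135), -88) = Mul(-5, -88) = 440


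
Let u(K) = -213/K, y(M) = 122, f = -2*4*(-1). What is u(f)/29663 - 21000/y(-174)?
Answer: -2491704993/14475544 ≈ -172.13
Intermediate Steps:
f = 8 (f = -8*(-1) = 8)
u(f)/29663 - 21000/y(-174) = -213/8/29663 - 21000/122 = -213*1/8*(1/29663) - 21000*1/122 = -213/8*1/29663 - 10500/61 = -213/237304 - 10500/61 = -2491704993/14475544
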